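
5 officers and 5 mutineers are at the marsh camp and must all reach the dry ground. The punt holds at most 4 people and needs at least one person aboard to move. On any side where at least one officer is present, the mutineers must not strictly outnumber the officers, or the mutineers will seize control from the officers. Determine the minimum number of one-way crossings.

7

Counting alone: each trip to the dry ground takes at most 4 across and each return brings at least 1 back, so after t trips out (and t−1 returns) at most 4t − (t−1) of the 10 are across; that first reaches 10 at t = 3, so at least 5 crossings are needed.
The safety rule pushes this higher. Following every safe sequence of crossings, the most of the 10 that can be at the dry ground as the punt arrives there on crossing 5 is 9 — never all 10.
So no plan with fewer than 7 crossings exists, and this one achieves 7:
1. 2 mutineers → the dry ground.  (the marsh camp: 5O 3M; the dry ground: 0O 2M)
2. 1 mutineer ← the marsh camp.  (the marsh camp: 5O 4M; the dry ground: 0O 1M)
3. 4 mutineers → the dry ground.  (the marsh camp: 5O 0M; the dry ground: 0O 5M)
4. 1 mutineer ← the marsh camp.  (the marsh camp: 5O 1M; the dry ground: 0O 4M)
5. 4 officers → the dry ground.  (the marsh camp: 1O 1M; the dry ground: 4O 4M)
6. 1 officer and 1 mutineer ← the marsh camp.  (the marsh camp: 2O 2M; the dry ground: 3O 3M)
7. 2 officers and 2 mutineers → the dry ground.  (the marsh camp: 0O 0M; the dry ground: 5O 5M)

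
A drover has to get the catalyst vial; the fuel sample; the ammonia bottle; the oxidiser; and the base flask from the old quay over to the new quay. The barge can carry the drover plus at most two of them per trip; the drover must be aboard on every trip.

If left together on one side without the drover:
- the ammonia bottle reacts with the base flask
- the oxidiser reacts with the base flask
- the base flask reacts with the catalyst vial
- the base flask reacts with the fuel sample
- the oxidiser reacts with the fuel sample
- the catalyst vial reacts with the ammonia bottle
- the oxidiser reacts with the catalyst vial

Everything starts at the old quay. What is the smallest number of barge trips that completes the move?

impossible

Whatever the first load, the items left behind include a forbidden pair without the drover. No opening move is safe, so no plan exists.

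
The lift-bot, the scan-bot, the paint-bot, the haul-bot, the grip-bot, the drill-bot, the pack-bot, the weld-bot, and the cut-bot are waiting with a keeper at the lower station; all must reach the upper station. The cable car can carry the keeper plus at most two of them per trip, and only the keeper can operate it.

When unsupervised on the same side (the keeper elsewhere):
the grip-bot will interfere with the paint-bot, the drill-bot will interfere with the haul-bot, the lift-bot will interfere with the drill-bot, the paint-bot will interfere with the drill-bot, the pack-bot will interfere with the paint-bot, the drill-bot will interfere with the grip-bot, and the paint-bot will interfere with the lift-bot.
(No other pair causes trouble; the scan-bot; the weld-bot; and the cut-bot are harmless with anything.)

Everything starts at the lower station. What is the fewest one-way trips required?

15

Counting alone: the keeper can take at most 2 across per trip to the upper station, so moving all 9 needs at least 5 loaded trips out, with a return between consecutive ones — at least 9 crossings.
The safety rule pushes this higher. Following every safe sequence of crossings, the most of the 9 that can be at the upper station as the cable car arrives there on crossings 9, 11, 13 is 6, 7, 8 respectively — never all 9.
So no plan with fewer than 15 crossings exists, and this one achieves 15:
1. Keeper goes to the upper station with the drill-bot and the paint-bot.  [the lower station: the cut-bot, the grip-bot, the haul-bot, the lift-bot, the pack-bot, the scan-bot, the weld-bot | the upper station: the drill-bot, the paint-bot]
2. Keeper goes back to the lower station with the paint-bot.  [the lower station: the cut-bot, the grip-bot, the haul-bot, the lift-bot, the pack-bot, the paint-bot, the scan-bot, the weld-bot | the upper station: the drill-bot]
3. Keeper goes to the upper station with the paint-bot and the scan-bot.  [the lower station: the cut-bot, the grip-bot, the haul-bot, the lift-bot, the pack-bot, the weld-bot | the upper station: the drill-bot, the paint-bot, the scan-bot]
4. Keeper goes back to the lower station with the paint-bot.  [the lower station: the cut-bot, the grip-bot, the haul-bot, the lift-bot, the pack-bot, the paint-bot, the weld-bot | the upper station: the drill-bot, the scan-bot]
5. Keeper goes to the upper station with the haul-bot and the paint-bot.  [the lower station: the cut-bot, the grip-bot, the lift-bot, the pack-bot, the weld-bot | the upper station: the drill-bot, the haul-bot, the paint-bot, the scan-bot]
6. Keeper goes back to the lower station with the drill-bot.  [the lower station: the cut-bot, the drill-bot, the grip-bot, the lift-bot, the pack-bot, the weld-bot | the upper station: the haul-bot, the paint-bot, the scan-bot]
7. Keeper goes to the upper station with the grip-bot and the lift-bot.  [the lower station: the cut-bot, the drill-bot, the pack-bot, the weld-bot | the upper station: the grip-bot, the haul-bot, the lift-bot, the paint-bot, the scan-bot]
8. Keeper goes back to the lower station with the paint-bot.  [the lower station: the cut-bot, the drill-bot, the pack-bot, the paint-bot, the weld-bot | the upper station: the grip-bot, the haul-bot, the lift-bot, the scan-bot]
9. Keeper goes to the upper station with the pack-bot and the paint-bot.  [the lower station: the cut-bot, the drill-bot, the weld-bot | the upper station: the grip-bot, the haul-bot, the lift-bot, the pack-bot, the paint-bot, the scan-bot]
10. Keeper goes back to the lower station with the paint-bot.  [the lower station: the cut-bot, the drill-bot, the paint-bot, the weld-bot | the upper station: the grip-bot, the haul-bot, the lift-bot, the pack-bot, the scan-bot]
11. Keeper goes to the upper station with the paint-bot and the weld-bot.  [the lower station: the cut-bot, the drill-bot | the upper station: the grip-bot, the haul-bot, the lift-bot, the pack-bot, the paint-bot, the scan-bot, the weld-bot]
12. Keeper goes back to the lower station with the paint-bot.  [the lower station: the cut-bot, the drill-bot, the paint-bot | the upper station: the grip-bot, the haul-bot, the lift-bot, the pack-bot, the scan-bot, the weld-bot]
13. Keeper goes to the upper station with the cut-bot and the paint-bot.  [the lower station: the drill-bot | the upper station: the cut-bot, the grip-bot, the haul-bot, the lift-bot, the pack-bot, the paint-bot, the scan-bot, the weld-bot]
14. Keeper goes back to the lower station with the paint-bot.  [the lower station: the drill-bot, the paint-bot | the upper station: the cut-bot, the grip-bot, the haul-bot, the lift-bot, the pack-bot, the scan-bot, the weld-bot]
15. Keeper goes to the upper station with the drill-bot and the paint-bot.  [the lower station: — | the upper station: the cut-bot, the drill-bot, the grip-bot, the haul-bot, the lift-bot, the pack-bot, the paint-bot, the scan-bot, the weld-bot]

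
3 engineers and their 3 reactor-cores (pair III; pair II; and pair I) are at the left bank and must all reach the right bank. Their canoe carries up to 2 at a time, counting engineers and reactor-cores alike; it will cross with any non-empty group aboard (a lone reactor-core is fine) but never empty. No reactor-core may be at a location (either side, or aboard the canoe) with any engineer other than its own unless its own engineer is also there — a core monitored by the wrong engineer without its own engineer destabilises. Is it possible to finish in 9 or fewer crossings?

No

Counting alone: each trip to the right bank takes at most 2 across and each return brings at least 1 back, so after t trips out (and t−1 returns) at most 2t − (t−1) of the 6 are across; that first reaches 6 at t = 5, so at least 9 crossings are needed.
The safety rule pushes this higher. Following every safe sequence of crossings, the most of the 6 that can be at the right bank as the canoe arrives there on crossing 9 is 5 — never all 6.
So the move cannot be finished within 9 crossings. (The shortest complete plan takes 11:)
1. engineer III and reactor-core III cross → the right bank.
2. engineer III crosses ← the left bank.
3. reactor-core I and reactor-core II cross → the right bank.
4. reactor-core III crosses ← the left bank.
5. engineer I and engineer II cross → the right bank.
6. engineer II and reactor-core II cross ← the left bank.
7. engineer II and engineer III cross → the right bank.
8. reactor-core I crosses ← the left bank.
9. reactor-core II and reactor-core III cross → the right bank.
10. engineer I crosses ← the left bank.
11. engineer I and reactor-core I cross → the right bank.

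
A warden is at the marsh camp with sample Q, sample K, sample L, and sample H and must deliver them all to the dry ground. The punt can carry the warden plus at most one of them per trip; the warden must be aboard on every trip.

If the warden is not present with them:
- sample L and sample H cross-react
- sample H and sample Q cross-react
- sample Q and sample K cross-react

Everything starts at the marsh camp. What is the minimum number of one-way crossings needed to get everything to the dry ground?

Whatever the first load, the items left behind include a forbidden pair without the warden. No opening move is safe, so no plan exists.

impossible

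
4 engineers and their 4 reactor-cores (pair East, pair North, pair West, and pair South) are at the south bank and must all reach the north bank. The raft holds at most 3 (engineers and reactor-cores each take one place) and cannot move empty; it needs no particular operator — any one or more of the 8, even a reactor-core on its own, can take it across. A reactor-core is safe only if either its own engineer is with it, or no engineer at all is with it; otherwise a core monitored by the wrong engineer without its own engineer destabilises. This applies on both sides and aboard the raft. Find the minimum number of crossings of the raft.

Counting alone: each trip to the north bank takes at most 3 across and each return brings at least 1 back, so after t trips out (and t−1 returns) at most 3t − (t−1) of the 8 are across; that first reaches 8 at t = 4, so at least 7 crossings are needed.
The safety rule pushes this higher. Following every safe sequence of crossings, the most of the 8 that can be at the north bank as the raft arrives there on crossing 7 is 7 — never all 8.
So no plan with fewer than 9 crossings exists, and this one achieves 9:
1. engineer East and reactor-core East cross → the north bank.
2. engineer East crosses ← the south bank.
3. engineer East, engineer North, and reactor-core North cross → the north bank.
4. engineer East and reactor-core East cross ← the south bank.
5. engineer East, engineer South, and engineer West cross → the north bank.
6. reactor-core North crosses ← the south bank.
7. reactor-core East and reactor-core North cross → the north bank.
8. reactor-core East crosses ← the south bank.
9. reactor-core East, reactor-core South, and reactor-core West cross → the north bank.

9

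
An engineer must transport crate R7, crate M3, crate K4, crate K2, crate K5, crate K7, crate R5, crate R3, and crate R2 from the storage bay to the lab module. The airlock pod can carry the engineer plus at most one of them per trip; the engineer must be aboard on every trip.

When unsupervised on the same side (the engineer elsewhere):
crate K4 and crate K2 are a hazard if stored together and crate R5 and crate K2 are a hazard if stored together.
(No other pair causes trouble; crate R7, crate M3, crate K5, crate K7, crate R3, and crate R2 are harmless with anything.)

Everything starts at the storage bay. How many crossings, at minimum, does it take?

19

Counting alone: the engineer can take at most 1 across per trip to the lab module, so moving all 9 needs at least 9 loaded trips out, with a return between consecutive ones — at least 17 crossings.
The safety rule pushes this higher. Following every safe sequence of crossings, the most of the 9 that can be at the lab module as the airlock pod arrives there on crossing 17 is 8 — never all 9.
So no plan with fewer than 19 crossings exists, and this one achieves 19:
1. Engineer goes to the lab module with crate K2.  [the storage bay: crate K4, crate K5, crate K7, crate M3, crate R2, crate R3, crate R5, crate R7 | the lab module: crate K2]
2. Engineer goes back to the storage bay alone.  [the storage bay: crate K4, crate K5, crate K7, crate M3, crate R2, crate R3, crate R5, crate R7 | the lab module: crate K2]
3. Engineer goes to the lab module with crate R7.  [the storage bay: crate K4, crate K5, crate K7, crate M3, crate R2, crate R3, crate R5 | the lab module: crate K2, crate R7]
4. Engineer goes back to the storage bay alone.  [the storage bay: crate K4, crate K5, crate K7, crate M3, crate R2, crate R3, crate R5 | the lab module: crate K2, crate R7]
5. Engineer goes to the lab module with crate M3.  [the storage bay: crate K4, crate K5, crate K7, crate R2, crate R3, crate R5 | the lab module: crate K2, crate M3, crate R7]
6. Engineer goes back to the storage bay alone.  [the storage bay: crate K4, crate K5, crate K7, crate R2, crate R3, crate R5 | the lab module: crate K2, crate M3, crate R7]
7. Engineer goes to the lab module with crate K4.  [the storage bay: crate K5, crate K7, crate R2, crate R3, crate R5 | the lab module: crate K2, crate K4, crate M3, crate R7]
8. Engineer goes back to the storage bay with crate K2.  [the storage bay: crate K2, crate K5, crate K7, crate R2, crate R3, crate R5 | the lab module: crate K4, crate M3, crate R7]
9. Engineer goes to the lab module with crate R5.  [the storage bay: crate K2, crate K5, crate K7, crate R2, crate R3 | the lab module: crate K4, crate M3, crate R5, crate R7]
10. Engineer goes back to the storage bay alone.  [the storage bay: crate K2, crate K5, crate K7, crate R2, crate R3 | the lab module: crate K4, crate M3, crate R5, crate R7]
11. Engineer goes to the lab module with crate K5.  [the storage bay: crate K2, crate K7, crate R2, crate R3 | the lab module: crate K4, crate K5, crate M3, crate R5, crate R7]
12. Engineer goes back to the storage bay alone.  [the storage bay: crate K2, crate K7, crate R2, crate R3 | the lab module: crate K4, crate K5, crate M3, crate R5, crate R7]
13. Engineer goes to the lab module with crate K7.  [the storage bay: crate K2, crate R2, crate R3 | the lab module: crate K4, crate K5, crate K7, crate M3, crate R5, crate R7]
14. Engineer goes back to the storage bay alone.  [the storage bay: crate K2, crate R2, crate R3 | the lab module: crate K4, crate K5, crate K7, crate M3, crate R5, crate R7]
15. Engineer goes to the lab module with crate R3.  [the storage bay: crate K2, crate R2 | the lab module: crate K4, crate K5, crate K7, crate M3, crate R3, crate R5, crate R7]
16. Engineer goes back to the storage bay alone.  [the storage bay: crate K2, crate R2 | the lab module: crate K4, crate K5, crate K7, crate M3, crate R3, crate R5, crate R7]
17. Engineer goes to the lab module with crate R2.  [the storage bay: crate K2 | the lab module: crate K4, crate K5, crate K7, crate M3, crate R2, crate R3, crate R5, crate R7]
18. Engineer goes back to the storage bay alone.  [the storage bay: crate K2 | the lab module: crate K4, crate K5, crate K7, crate M3, crate R2, crate R3, crate R5, crate R7]
19. Engineer goes to the lab module with crate K2.  [the storage bay: — | the lab module: crate K2, crate K4, crate K5, crate K7, crate M3, crate R2, crate R3, crate R5, crate R7]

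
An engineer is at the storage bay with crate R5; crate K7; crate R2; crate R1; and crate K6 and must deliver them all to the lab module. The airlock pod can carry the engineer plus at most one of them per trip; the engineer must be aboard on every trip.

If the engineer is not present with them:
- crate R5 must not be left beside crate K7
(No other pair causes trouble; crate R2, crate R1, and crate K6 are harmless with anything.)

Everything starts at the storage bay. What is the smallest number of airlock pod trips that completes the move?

Counting alone: the engineer can take at most 1 across per trip to the lab module, so moving all 5 needs at least 5 loaded trips out, with a return between consecutive ones — at least 9 crossings.
The plan below uses exactly 9 crossings, so it is optimal:
1. Engineer goes to the lab module with crate R5.  [the storage bay: crate K6, crate K7, crate R1, crate R2 | the lab module: crate R5]
2. Engineer goes back to the storage bay alone.  [the storage bay: crate K6, crate K7, crate R1, crate R2 | the lab module: crate R5]
3. Engineer goes to the lab module with crate R2.  [the storage bay: crate K6, crate K7, crate R1 | the lab module: crate R2, crate R5]
4. Engineer goes back to the storage bay alone.  [the storage bay: crate K6, crate K7, crate R1 | the lab module: crate R2, crate R5]
5. Engineer goes to the lab module with crate R1.  [the storage bay: crate K6, crate K7 | the lab module: crate R1, crate R2, crate R5]
6. Engineer goes back to the storage bay alone.  [the storage bay: crate K6, crate K7 | the lab module: crate R1, crate R2, crate R5]
7. Engineer goes to the lab module with crate K6.  [the storage bay: crate K7 | the lab module: crate K6, crate R1, crate R2, crate R5]
8. Engineer goes back to the storage bay alone.  [the storage bay: crate K7 | the lab module: crate K6, crate R1, crate R2, crate R5]
9. Engineer goes to the lab module with crate K7.  [the storage bay: — | the lab module: crate K6, crate K7, crate R1, crate R2, crate R5]

9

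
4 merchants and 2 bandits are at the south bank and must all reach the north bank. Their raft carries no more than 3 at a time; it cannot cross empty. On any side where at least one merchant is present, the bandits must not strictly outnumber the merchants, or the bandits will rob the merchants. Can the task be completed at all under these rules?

1. 2 bandits → the north bank.  (the south bank: 4M 0B; the north bank: 0M 2B)
2. 1 bandit ← the south bank.  (the south bank: 4M 1B; the north bank: 0M 1B)
3. 2 merchants and 1 bandit → the north bank.  (the south bank: 2M 0B; the north bank: 2M 2B)
4. 1 bandit ← the south bank.  (the south bank: 2M 1B; the north bank: 2M 1B)
5. 2 merchants and 1 bandit → the north bank.  (the south bank: 0M 0B; the north bank: 4M 2B)

Yes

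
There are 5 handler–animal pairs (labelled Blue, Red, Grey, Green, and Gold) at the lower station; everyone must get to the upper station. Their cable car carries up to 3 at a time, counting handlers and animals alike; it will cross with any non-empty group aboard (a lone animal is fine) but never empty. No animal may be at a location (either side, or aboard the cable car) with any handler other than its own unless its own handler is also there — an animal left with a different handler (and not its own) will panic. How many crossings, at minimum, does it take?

Counting alone: each trip to the upper station takes at most 3 across and each return brings at least 1 back, so after t trips out (and t−1 returns) at most 3t − (t−1) of the 10 are across; that first reaches 10 at t = 5, so at least 9 crossings are needed.
The safety rule pushes this higher. Following every safe sequence of crossings, the most of the 10 that can be at the upper station as the cable car arrives there on crossing 9 is 9 — never all 10.
So no plan with fewer than 11 crossings exists, and this one achieves 11:
1. animal Blue and handler Blue cross → the upper station.
2. handler Blue crosses ← the lower station.
3. animal Green, animal Grey, and animal Red cross → the upper station.
4. animal Blue crosses ← the lower station.
5. handler Green, handler Grey, and handler Red cross → the upper station.
6. animal Red and handler Red cross ← the lower station.
7. handler Blue, handler Gold, and handler Red cross → the upper station.
8. animal Grey crosses ← the lower station.
9. animal Blue and animal Red cross → the upper station.
10. animal Blue crosses ← the lower station.
11. animal Blue, animal Gold, and animal Grey cross → the upper station.

11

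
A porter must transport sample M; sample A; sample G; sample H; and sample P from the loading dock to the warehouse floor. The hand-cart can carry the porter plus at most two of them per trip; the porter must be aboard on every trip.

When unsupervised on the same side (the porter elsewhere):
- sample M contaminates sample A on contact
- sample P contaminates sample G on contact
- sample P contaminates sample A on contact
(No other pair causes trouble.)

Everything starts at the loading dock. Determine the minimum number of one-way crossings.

5

Counting alone: the porter can take at most 2 across per trip to the warehouse floor, so moving all 5 needs at least 3 loaded trips out, with a return between consecutive ones — at least 5 crossings.
The plan below uses exactly 5 crossings, so it is optimal:
1. Porter goes to the warehouse floor with sample M and sample P.  [the loading dock: sample A, sample G, sample H | the warehouse floor: sample M, sample P]
2. Porter goes back to the loading dock alone.  [the loading dock: sample A, sample G, sample H | the warehouse floor: sample M, sample P]
3. Porter goes to the warehouse floor with sample H.  [the loading dock: sample A, sample G | the warehouse floor: sample H, sample M, sample P]
4. Porter goes back to the loading dock alone.  [the loading dock: sample A, sample G | the warehouse floor: sample H, sample M, sample P]
5. Porter goes to the warehouse floor with sample A and sample G.  [the loading dock: — | the warehouse floor: sample A, sample G, sample H, sample M, sample P]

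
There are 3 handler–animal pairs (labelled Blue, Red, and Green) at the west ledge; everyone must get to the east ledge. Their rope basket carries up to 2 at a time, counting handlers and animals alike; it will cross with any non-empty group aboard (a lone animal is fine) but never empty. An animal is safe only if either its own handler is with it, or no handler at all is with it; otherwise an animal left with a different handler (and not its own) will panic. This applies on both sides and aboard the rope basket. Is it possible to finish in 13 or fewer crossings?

Yes — this plan uses 11 crossings (≤ 13):
1. animal Blue and handler Blue cross → the east ledge.
2. handler Blue crosses ← the west ledge.
3. animal Green and animal Red cross → the east ledge.
4. animal Blue crosses ← the west ledge.
5. handler Green and handler Red cross → the east ledge.
6. animal Red and handler Red cross ← the west ledge.
7. handler Blue and handler Red cross → the east ledge.
8. animal Green crosses ← the west ledge.
9. animal Blue and animal Red cross → the east ledge.
10. handler Green crosses ← the west ledge.
11. animal Green and handler Green cross → the east ledge.

Yes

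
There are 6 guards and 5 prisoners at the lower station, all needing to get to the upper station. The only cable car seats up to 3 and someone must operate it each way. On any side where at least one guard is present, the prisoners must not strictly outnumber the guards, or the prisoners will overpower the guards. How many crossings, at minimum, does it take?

9

Counting alone: each trip to the upper station takes at most 3 across and each return brings at least 1 back, so after t trips out (and t−1 returns) at most 3t − (t−1) of the 11 are across; that first reaches 11 at t = 5, so at least 9 crossings are needed.
The plan below uses exactly 9 crossings, so it is optimal:
1. 3 prisoners → the upper station.  (the lower station: 6G 2P; the upper station: 0G 3P)
2. 1 prisoner ← the lower station.  (the lower station: 6G 3P; the upper station: 0G 2P)
3. 3 guards → the upper station.  (the lower station: 3G 3P; the upper station: 3G 2P)
4. 1 guard ← the lower station.  (the lower station: 4G 3P; the upper station: 2G 2P)
5. 2 guards and 1 prisoner → the upper station.  (the lower station: 2G 2P; the upper station: 4G 3P)
6. 1 guard ← the lower station.  (the lower station: 3G 2P; the upper station: 3G 3P)
7. 2 guards and 1 prisoner → the upper station.  (the lower station: 1G 1P; the upper station: 5G 4P)
8. 1 guard ← the lower station.  (the lower station: 2G 1P; the upper station: 4G 4P)
9. 2 guards and 1 prisoner → the upper station.  (the lower station: 0G 0P; the upper station: 6G 5P)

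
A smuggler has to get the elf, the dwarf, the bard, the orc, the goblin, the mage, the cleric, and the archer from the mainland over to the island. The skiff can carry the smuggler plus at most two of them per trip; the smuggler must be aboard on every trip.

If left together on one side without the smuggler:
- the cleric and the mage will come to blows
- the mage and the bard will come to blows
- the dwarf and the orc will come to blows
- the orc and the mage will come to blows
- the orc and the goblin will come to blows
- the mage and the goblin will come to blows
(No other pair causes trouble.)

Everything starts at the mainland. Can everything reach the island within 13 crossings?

Yes

Yes — this plan uses 13 crossings (≤ 13):
1. Smuggler goes to the island with the mage and the orc.
2. Smuggler goes back to the mainland with the orc.
3. Smuggler goes to the island with the elf and the orc.
4. Smuggler goes back to the mainland with the orc.
5. Smuggler goes to the island with the dwarf and the orc.
6. Smuggler goes back to the mainland with the orc.
7. Smuggler goes to the island with the bard and the goblin.
8. Smuggler goes back to the mainland with the mage.
9. Smuggler goes to the island with the cleric and the orc.
10. Smuggler goes back to the mainland with the orc.
11. Smuggler goes to the island with the archer and the orc.
12. Smuggler goes back to the mainland with the orc.
13. Smuggler goes to the island with the mage and the orc.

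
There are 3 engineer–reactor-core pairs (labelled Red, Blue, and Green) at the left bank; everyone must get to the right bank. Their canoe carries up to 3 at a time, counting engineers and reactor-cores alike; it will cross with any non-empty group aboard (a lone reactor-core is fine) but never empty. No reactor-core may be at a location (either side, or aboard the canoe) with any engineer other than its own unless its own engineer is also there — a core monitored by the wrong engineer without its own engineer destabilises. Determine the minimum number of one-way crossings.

Counting alone: each trip to the right bank takes at most 3 across and each return brings at least 1 back, so after t trips out (and t−1 returns) at most 3t − (t−1) of the 6 are across; that first reaches 6 at t = 3, so at least 5 crossings are needed.
The plan below uses exactly 5 crossings, so it is optimal:
1. engineer Red and reactor-core Red cross → the right bank.
2. engineer Red crosses ← the left bank.
3. engineer Blue, engineer Green, and engineer Red cross → the right bank.
4. reactor-core Red crosses ← the left bank.
5. reactor-core Blue, reactor-core Green, and reactor-core Red cross → the right bank.

5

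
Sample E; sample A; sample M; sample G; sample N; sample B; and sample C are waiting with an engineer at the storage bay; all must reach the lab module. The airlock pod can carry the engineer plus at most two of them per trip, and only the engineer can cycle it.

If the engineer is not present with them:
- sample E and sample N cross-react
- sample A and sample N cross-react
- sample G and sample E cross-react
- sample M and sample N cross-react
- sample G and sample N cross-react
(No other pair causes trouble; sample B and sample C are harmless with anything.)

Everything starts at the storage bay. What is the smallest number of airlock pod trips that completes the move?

11

Counting alone: the engineer can take at most 2 across per trip to the lab module, so moving all 7 needs at least 4 loaded trips out, with a return between consecutive ones — at least 7 crossings.
The safety rule pushes this higher. Following every safe sequence of crossings, the most of the 7 that can be at the lab module as the airlock pod arrives there on crossings 7, 9 is 5, 6 respectively — never all 7.
So no plan with fewer than 11 crossings exists, and this one achieves 11:
1. Engineer goes to the lab module with sample E and sample N.  [the storage bay: sample A, sample B, sample C, sample G, sample M | the lab module: sample E, sample N]
2. Engineer goes back to the storage bay with sample E.  [the storage bay: sample A, sample B, sample C, sample E, sample G, sample M | the lab module: sample N]
3. Engineer goes to the lab module with sample A and sample E.  [the storage bay: sample B, sample C, sample G, sample M | the lab module: sample A, sample E, sample N]
4. Engineer goes back to the storage bay with sample N.  [the storage bay: sample B, sample C, sample G, sample M, sample N | the lab module: sample A, sample E]
5. Engineer goes to the lab module with sample G and sample M.  [the storage bay: sample B, sample C, sample N | the lab module: sample A, sample E, sample G, sample M]
6. Engineer goes back to the storage bay with sample E.  [the storage bay: sample B, sample C, sample E, sample N | the lab module: sample A, sample G, sample M]
7. Engineer goes to the lab module with sample B and sample E.  [the storage bay: sample C, sample N | the lab module: sample A, sample B, sample E, sample G, sample M]
8. Engineer goes back to the storage bay with sample E.  [the storage bay: sample C, sample E, sample N | the lab module: sample A, sample B, sample G, sample M]
9. Engineer goes to the lab module with sample C and sample E.  [the storage bay: sample N | the lab module: sample A, sample B, sample C, sample E, sample G, sample M]
10. Engineer goes back to the storage bay with sample E.  [the storage bay: sample E, sample N | the lab module: sample A, sample B, sample C, sample G, sample M]
11. Engineer goes to the lab module with sample E and sample N.  [the storage bay: — | the lab module: sample A, sample B, sample C, sample E, sample G, sample M, sample N]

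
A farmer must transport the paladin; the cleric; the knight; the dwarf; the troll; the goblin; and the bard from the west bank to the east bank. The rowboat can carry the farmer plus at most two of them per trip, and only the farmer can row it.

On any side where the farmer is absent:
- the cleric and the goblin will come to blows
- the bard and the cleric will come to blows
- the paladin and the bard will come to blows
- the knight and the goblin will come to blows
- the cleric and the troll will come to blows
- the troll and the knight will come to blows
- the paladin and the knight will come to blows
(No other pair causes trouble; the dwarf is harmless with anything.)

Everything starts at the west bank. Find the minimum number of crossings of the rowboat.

impossible

Whatever the first load, the items left behind include a forbidden pair without the farmer. No opening move is safe, so no plan exists.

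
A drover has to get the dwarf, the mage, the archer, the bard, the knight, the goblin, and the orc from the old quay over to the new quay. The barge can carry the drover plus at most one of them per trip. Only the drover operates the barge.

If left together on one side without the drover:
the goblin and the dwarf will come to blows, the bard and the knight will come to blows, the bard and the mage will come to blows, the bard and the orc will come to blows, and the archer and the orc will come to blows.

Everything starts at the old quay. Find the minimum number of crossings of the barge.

impossible

Whatever the first load, the items left behind include a forbidden pair without the drover. No opening move is safe, so no plan exists.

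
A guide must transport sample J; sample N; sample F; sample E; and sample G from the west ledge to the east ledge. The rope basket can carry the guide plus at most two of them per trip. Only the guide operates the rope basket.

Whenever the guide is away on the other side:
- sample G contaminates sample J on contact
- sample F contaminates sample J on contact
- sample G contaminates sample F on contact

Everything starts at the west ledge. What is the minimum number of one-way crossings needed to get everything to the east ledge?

7

Counting alone: the guide can take at most 2 across per trip to the east ledge, so moving all 5 needs at least 3 loaded trips out, with a return between consecutive ones — at least 5 crossings.
The safety rule pushes this higher. Following every safe sequence of crossings, the most of the 5 that can be at the east ledge as the rope basket arrives there on crossing 5 is 4 — never all 5.
So no plan with fewer than 7 crossings exists, and this one achieves 7:
1. Guide goes to the east ledge with sample F and sample J.
2. Guide goes back to the west ledge with sample J.
3. Guide goes to the east ledge with sample J and sample N.
4. Guide goes back to the west ledge with sample J.
5. Guide goes to the east ledge with sample E and sample J.
6. Guide goes back to the west ledge with sample J.
7. Guide goes to the east ledge with sample G and sample J.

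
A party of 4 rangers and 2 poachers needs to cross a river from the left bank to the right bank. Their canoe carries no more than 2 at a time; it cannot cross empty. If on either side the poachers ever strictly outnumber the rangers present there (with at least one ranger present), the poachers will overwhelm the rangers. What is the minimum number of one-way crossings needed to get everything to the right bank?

9

Counting alone: each trip to the right bank takes at most 2 across and each return brings at least 1 back, so after t trips out (and t−1 returns) at most 2t − (t−1) of the 6 are across; that first reaches 6 at t = 5, so at least 9 crossings are needed.
The plan below uses exactly 9 crossings, so it is optimal:
1. 2 poachers → the right bank.  (the left bank: 4R 0P; the right bank: 0R 2P)
2. 1 poacher ← the left bank.  (the left bank: 4R 1P; the right bank: 0R 1P)
3. 2 rangers → the right bank.  (the left bank: 2R 1P; the right bank: 2R 1P)
4. 1 poacher ← the left bank.  (the left bank: 2R 2P; the right bank: 2R 0P)
5. 2 poachers → the right bank.  (the left bank: 2R 0P; the right bank: 2R 2P)
6. 1 poacher ← the left bank.  (the left bank: 2R 1P; the right bank: 2R 1P)
7. 1 ranger and 1 poacher → the right bank.  (the left bank: 1R 0P; the right bank: 3R 2P)
8. 1 poacher ← the left bank.  (the left bank: 1R 1P; the right bank: 3R 1P)
9. 1 ranger and 1 poacher → the right bank.  (the left bank: 0R 0P; the right bank: 4R 2P)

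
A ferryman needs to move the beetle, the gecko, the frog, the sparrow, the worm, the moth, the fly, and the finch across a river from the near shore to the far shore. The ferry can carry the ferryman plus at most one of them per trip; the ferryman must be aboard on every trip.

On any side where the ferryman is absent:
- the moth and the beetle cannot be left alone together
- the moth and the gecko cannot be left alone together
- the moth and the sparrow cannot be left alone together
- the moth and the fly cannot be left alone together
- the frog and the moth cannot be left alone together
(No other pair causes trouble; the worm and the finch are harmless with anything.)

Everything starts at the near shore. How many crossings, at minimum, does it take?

impossible

Following every safe sequence of crossings from the start, the most of the 8 that can be at the far shore as the ferry arrives there on crossings 1, 3, 5, 7 is 1, 2, 3, 4 respectively; the best ever achieved is 4 of 8.
From crossing 9 on, no configuration arises that was not already reachable earlier: only 52 distinct safe configurations (who is on which side, and where the ferry is) can ever be reached, none of them has everyone across, and every continuation just revisits them. So no valid plan exists.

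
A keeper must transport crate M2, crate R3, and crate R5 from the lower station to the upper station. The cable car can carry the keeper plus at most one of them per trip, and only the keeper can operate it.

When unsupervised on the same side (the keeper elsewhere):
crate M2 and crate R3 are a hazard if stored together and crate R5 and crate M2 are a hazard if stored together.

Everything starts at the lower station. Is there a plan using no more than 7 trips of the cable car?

Yes

Yes — this plan uses 7 crossings (≤ 7):
1. Keeper goes to the upper station with crate M2.  [the lower station: crate R3, crate R5 | the upper station: crate M2]
2. Keeper goes back to the lower station alone.  [the lower station: crate R3, crate R5 | the upper station: crate M2]
3. Keeper goes to the upper station with crate R3.  [the lower station: crate R5 | the upper station: crate M2, crate R3]
4. Keeper goes back to the lower station with crate M2.  [the lower station: crate M2, crate R5 | the upper station: crate R3]
5. Keeper goes to the upper station with crate R5.  [the lower station: crate M2 | the upper station: crate R3, crate R5]
6. Keeper goes back to the lower station alone.  [the lower station: crate M2 | the upper station: crate R3, crate R5]
7. Keeper goes to the upper station with crate M2.  [the lower station: — | the upper station: crate M2, crate R3, crate R5]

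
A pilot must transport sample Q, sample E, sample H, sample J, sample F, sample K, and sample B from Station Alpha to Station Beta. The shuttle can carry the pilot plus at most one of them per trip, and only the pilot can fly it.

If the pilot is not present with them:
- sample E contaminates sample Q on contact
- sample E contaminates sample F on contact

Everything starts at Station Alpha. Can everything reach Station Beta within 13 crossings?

Counting alone: the pilot can take at most 1 across per trip to Station Beta, so moving all 7 needs at least 7 loaded trips out, with a return between consecutive ones — at least 13 crossings.
The safety rule pushes this higher. Following every safe sequence of crossings, the most of the 7 that can be at Station Beta as the shuttle arrives there on crossing 13 is 6 — never all 7.
So the move cannot be finished within 13 crossings. (The shortest complete plan takes 15:)
1. Pilot goes to Station Beta with sample E.  [Station Alpha: sample B, sample F, sample H, sample J, sample K, sample Q | Station Beta: sample E]
2. Pilot goes back to Station Alpha alone.  [Station Alpha: sample B, sample F, sample H, sample J, sample K, sample Q | Station Beta: sample E]
3. Pilot goes to Station Beta with sample Q.  [Station Alpha: sample B, sample F, sample H, sample J, sample K | Station Beta: sample E, sample Q]
4. Pilot goes back to Station Alpha with sample E.  [Station Alpha: sample B, sample E, sample F, sample H, sample J, sample K | Station Beta: sample Q]
5. Pilot goes to Station Beta with sample F.  [Station Alpha: sample B, sample E, sample H, sample J, sample K | Station Beta: sample F, sample Q]
6. Pilot goes back to Station Alpha alone.  [Station Alpha: sample B, sample E, sample H, sample J, sample K | Station Beta: sample F, sample Q]
7. Pilot goes to Station Beta with sample H.  [Station Alpha: sample B, sample E, sample J, sample K | Station Beta: sample F, sample H, sample Q]
8. Pilot goes back to Station Alpha alone.  [Station Alpha: sample B, sample E, sample J, sample K | Station Beta: sample F, sample H, sample Q]
9. Pilot goes to Station Beta with sample J.  [Station Alpha: sample B, sample E, sample K | Station Beta: sample F, sample H, sample J, sample Q]
10. Pilot goes back to Station Alpha alone.  [Station Alpha: sample B, sample E, sample K | Station Beta: sample F, sample H, sample J, sample Q]
11. Pilot goes to Station Beta with sample K.  [Station Alpha: sample B, sample E | Station Beta: sample F, sample H, sample J, sample K, sample Q]
12. Pilot goes back to Station Alpha alone.  [Station Alpha: sample B, sample E | Station Beta: sample F, sample H, sample J, sample K, sample Q]
13. Pilot goes to Station Beta with sample B.  [Station Alpha: sample E | Station Beta: sample B, sample F, sample H, sample J, sample K, sample Q]
14. Pilot goes back to Station Alpha alone.  [Station Alpha: sample E | Station Beta: sample B, sample F, sample H, sample J, sample K, sample Q]
15. Pilot goes to Station Beta with sample E.  [Station Alpha: — | Station Beta: sample B, sample E, sample F, sample H, sample J, sample K, sample Q]

No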